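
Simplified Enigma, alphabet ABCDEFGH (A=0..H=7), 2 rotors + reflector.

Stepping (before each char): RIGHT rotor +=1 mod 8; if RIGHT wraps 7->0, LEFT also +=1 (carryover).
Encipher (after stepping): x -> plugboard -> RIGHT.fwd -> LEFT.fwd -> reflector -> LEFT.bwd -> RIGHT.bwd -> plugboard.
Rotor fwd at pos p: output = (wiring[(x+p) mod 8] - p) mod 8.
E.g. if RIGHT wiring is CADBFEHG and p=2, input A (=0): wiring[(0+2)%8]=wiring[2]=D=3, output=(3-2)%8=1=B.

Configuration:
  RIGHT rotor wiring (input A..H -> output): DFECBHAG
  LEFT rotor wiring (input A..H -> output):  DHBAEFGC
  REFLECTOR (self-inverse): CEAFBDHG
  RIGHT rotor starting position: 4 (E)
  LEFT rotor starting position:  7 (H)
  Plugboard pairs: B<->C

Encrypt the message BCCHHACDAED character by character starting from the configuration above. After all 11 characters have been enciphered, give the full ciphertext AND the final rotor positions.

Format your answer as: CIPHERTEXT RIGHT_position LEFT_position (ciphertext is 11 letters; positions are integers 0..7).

Char 1 ('B'): step: R->5, L=7; B->plug->C->R->B->L->E->refl->B->L'->E->R'->H->plug->H
Char 2 ('C'): step: R->6, L=7; C->plug->B->R->A->L->D->refl->F->L'->F->R'->C->plug->B
Char 3 ('C'): step: R->7, L=7; C->plug->B->R->E->L->B->refl->E->L'->B->R'->H->plug->H
Char 4 ('H'): step: R->0, L->0 (L advanced); H->plug->H->R->G->L->G->refl->H->L'->B->R'->E->plug->E
Char 5 ('H'): step: R->1, L=0; H->plug->H->R->C->L->B->refl->E->L'->E->R'->A->plug->A
Char 6 ('A'): step: R->2, L=0; A->plug->A->R->C->L->B->refl->E->L'->E->R'->F->plug->F
Char 7 ('C'): step: R->3, L=0; C->plug->B->R->G->L->G->refl->H->L'->B->R'->H->plug->H
Char 8 ('D'): step: R->4, L=0; D->plug->D->R->C->L->B->refl->E->L'->E->R'->C->plug->B
Char 9 ('A'): step: R->5, L=0; A->plug->A->R->C->L->B->refl->E->L'->E->R'->H->plug->H
Char 10 ('E'): step: R->6, L=0; E->plug->E->R->G->L->G->refl->H->L'->B->R'->H->plug->H
Char 11 ('D'): step: R->7, L=0; D->plug->D->R->F->L->F->refl->D->L'->A->R'->G->plug->G
Final: ciphertext=HBHEAFHBHHG, RIGHT=7, LEFT=0

Answer: HBHEAFHBHHG 7 0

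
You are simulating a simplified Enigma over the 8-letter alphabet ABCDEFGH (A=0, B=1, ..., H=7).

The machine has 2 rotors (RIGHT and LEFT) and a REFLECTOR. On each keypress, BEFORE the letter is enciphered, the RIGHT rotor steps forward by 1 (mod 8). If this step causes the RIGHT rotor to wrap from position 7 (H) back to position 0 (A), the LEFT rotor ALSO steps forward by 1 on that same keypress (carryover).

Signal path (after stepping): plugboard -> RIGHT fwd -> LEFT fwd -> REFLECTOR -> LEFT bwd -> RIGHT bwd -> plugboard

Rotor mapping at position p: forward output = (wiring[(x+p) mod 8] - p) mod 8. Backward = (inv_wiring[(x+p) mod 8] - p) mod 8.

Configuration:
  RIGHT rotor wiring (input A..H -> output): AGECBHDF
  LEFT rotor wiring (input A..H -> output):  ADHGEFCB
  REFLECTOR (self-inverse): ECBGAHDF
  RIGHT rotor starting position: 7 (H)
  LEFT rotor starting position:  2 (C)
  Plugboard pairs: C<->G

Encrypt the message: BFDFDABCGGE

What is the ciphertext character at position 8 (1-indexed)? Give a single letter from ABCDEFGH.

Char 1 ('B'): step: R->0, L->3 (L advanced); B->plug->B->R->G->L->A->refl->E->L'->H->R'->F->plug->F
Char 2 ('F'): step: R->1, L=3; F->plug->F->R->C->L->C->refl->B->L'->B->R'->C->plug->G
Char 3 ('D'): step: R->2, L=3; D->plug->D->R->F->L->F->refl->H->L'->D->R'->F->plug->F
Char 4 ('F'): step: R->3, L=3; F->plug->F->R->F->L->F->refl->H->L'->D->R'->G->plug->C
Char 5 ('D'): step: R->4, L=3; D->plug->D->R->B->L->B->refl->C->L'->C->R'->F->plug->F
Char 6 ('A'): step: R->5, L=3; A->plug->A->R->C->L->C->refl->B->L'->B->R'->E->plug->E
Char 7 ('B'): step: R->6, L=3; B->plug->B->R->H->L->E->refl->A->L'->G->R'->E->plug->E
Char 8 ('C'): step: R->7, L=3; C->plug->G->R->A->L->D->refl->G->L'->E->R'->H->plug->H

H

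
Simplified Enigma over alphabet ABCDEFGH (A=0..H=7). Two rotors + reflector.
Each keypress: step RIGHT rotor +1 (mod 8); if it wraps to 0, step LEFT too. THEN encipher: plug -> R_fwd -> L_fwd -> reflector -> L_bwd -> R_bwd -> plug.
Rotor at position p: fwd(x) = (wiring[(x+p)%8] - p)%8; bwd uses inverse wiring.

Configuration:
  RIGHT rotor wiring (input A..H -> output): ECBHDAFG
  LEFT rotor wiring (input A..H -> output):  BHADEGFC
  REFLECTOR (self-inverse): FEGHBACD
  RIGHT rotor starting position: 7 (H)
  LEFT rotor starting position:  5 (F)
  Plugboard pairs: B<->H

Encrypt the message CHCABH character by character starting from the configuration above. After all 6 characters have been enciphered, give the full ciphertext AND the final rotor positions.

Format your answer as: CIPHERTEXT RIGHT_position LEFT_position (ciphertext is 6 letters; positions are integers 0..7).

Answer: EDEBCG 5 6

Derivation:
Char 1 ('C'): step: R->0, L->6 (L advanced); C->plug->C->R->B->L->E->refl->B->L'->D->R'->E->plug->E
Char 2 ('H'): step: R->1, L=6; H->plug->B->R->A->L->H->refl->D->L'->C->R'->D->plug->D
Char 3 ('C'): step: R->2, L=6; C->plug->C->R->B->L->E->refl->B->L'->D->R'->E->plug->E
Char 4 ('A'): step: R->3, L=6; A->plug->A->R->E->L->C->refl->G->L'->G->R'->H->plug->B
Char 5 ('B'): step: R->4, L=6; B->plug->H->R->D->L->B->refl->E->L'->B->R'->C->plug->C
Char 6 ('H'): step: R->5, L=6; H->plug->B->R->A->L->H->refl->D->L'->C->R'->G->plug->G
Final: ciphertext=EDEBCG, RIGHT=5, LEFT=6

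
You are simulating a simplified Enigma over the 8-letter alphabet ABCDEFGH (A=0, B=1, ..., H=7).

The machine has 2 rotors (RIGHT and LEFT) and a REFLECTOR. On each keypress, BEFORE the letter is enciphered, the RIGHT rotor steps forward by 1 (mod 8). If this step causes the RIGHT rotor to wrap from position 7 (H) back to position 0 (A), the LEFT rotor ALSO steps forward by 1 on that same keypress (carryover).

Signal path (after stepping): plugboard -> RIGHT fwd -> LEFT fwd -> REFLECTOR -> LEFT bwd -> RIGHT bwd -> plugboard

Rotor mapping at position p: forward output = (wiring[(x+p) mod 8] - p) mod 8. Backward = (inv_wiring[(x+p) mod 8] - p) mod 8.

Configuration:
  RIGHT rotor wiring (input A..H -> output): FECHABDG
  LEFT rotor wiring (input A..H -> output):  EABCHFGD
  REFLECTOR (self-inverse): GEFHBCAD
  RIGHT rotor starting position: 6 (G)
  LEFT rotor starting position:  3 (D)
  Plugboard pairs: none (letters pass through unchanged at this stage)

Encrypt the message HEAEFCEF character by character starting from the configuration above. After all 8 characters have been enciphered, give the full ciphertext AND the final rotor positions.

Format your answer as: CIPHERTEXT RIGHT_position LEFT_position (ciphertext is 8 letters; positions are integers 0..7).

Char 1 ('H'): step: R->7, L=3; H->plug->H->R->E->L->A->refl->G->L'->H->R'->A->plug->A
Char 2 ('E'): step: R->0, L->4 (L advanced); E->plug->E->R->A->L->D->refl->H->L'->D->R'->G->plug->G
Char 3 ('A'): step: R->1, L=4; A->plug->A->R->D->L->H->refl->D->L'->A->R'->E->plug->E
Char 4 ('E'): step: R->2, L=4; E->plug->E->R->B->L->B->refl->E->L'->F->R'->B->plug->B
Char 5 ('F'): step: R->3, L=4; F->plug->F->R->C->L->C->refl->F->L'->G->R'->C->plug->C
Char 6 ('C'): step: R->4, L=4; C->plug->C->R->H->L->G->refl->A->L'->E->R'->A->plug->A
Char 7 ('E'): step: R->5, L=4; E->plug->E->R->H->L->G->refl->A->L'->E->R'->A->plug->A
Char 8 ('F'): step: R->6, L=4; F->plug->F->R->B->L->B->refl->E->L'->F->R'->A->plug->A
Final: ciphertext=AGEBCAAA, RIGHT=6, LEFT=4

Answer: AGEBCAAA 6 4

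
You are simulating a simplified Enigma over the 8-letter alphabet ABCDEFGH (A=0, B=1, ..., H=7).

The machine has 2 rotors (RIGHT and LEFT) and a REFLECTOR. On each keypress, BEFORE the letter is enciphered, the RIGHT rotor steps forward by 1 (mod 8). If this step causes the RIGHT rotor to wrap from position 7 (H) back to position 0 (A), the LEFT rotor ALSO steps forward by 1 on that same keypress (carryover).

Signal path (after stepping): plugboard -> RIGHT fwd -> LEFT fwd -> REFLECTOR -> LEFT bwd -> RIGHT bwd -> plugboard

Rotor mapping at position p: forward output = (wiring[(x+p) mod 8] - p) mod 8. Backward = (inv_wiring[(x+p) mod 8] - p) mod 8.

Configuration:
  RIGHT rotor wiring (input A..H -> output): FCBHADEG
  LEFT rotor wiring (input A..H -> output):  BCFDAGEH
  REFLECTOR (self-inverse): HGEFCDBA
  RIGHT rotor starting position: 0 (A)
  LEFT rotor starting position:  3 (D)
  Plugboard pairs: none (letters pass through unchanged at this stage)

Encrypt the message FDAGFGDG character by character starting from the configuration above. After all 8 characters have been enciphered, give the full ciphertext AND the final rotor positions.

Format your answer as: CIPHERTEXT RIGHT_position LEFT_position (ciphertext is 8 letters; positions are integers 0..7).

Char 1 ('F'): step: R->1, L=3; F->plug->F->R->D->L->B->refl->G->L'->F->R'->G->plug->G
Char 2 ('D'): step: R->2, L=3; D->plug->D->R->B->L->F->refl->D->L'->C->R'->E->plug->E
Char 3 ('A'): step: R->3, L=3; A->plug->A->R->E->L->E->refl->C->L'->H->R'->G->plug->G
Char 4 ('G'): step: R->4, L=3; G->plug->G->R->F->L->G->refl->B->L'->D->R'->H->plug->H
Char 5 ('F'): step: R->5, L=3; F->plug->F->R->E->L->E->refl->C->L'->H->R'->B->plug->B
Char 6 ('G'): step: R->6, L=3; G->plug->G->R->C->L->D->refl->F->L'->B->R'->F->plug->F
Char 7 ('D'): step: R->7, L=3; D->plug->D->R->C->L->D->refl->F->L'->B->R'->F->plug->F
Char 8 ('G'): step: R->0, L->4 (L advanced); G->plug->G->R->E->L->F->refl->D->L'->D->R'->F->plug->F
Final: ciphertext=GEGHBFFF, RIGHT=0, LEFT=4

Answer: GEGHBFFF 0 4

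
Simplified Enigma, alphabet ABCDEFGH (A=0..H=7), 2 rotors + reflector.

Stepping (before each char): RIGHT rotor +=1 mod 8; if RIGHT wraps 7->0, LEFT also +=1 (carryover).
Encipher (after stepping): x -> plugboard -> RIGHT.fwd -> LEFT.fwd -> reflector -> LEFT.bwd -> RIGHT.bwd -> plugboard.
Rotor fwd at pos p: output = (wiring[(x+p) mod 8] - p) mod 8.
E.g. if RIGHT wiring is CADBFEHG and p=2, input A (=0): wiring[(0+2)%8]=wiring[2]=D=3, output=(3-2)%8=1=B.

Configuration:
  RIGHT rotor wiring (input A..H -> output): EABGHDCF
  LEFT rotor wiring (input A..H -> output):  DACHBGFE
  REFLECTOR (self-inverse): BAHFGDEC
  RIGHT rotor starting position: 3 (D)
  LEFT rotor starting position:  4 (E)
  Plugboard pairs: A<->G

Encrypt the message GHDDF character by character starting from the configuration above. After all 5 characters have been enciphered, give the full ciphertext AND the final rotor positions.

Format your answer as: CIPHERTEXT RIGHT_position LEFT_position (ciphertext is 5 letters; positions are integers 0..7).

Answer: HEEHE 0 5

Derivation:
Char 1 ('G'): step: R->4, L=4; G->plug->A->R->D->L->A->refl->B->L'->C->R'->H->plug->H
Char 2 ('H'): step: R->5, L=4; H->plug->H->R->C->L->B->refl->A->L'->D->R'->E->plug->E
Char 3 ('D'): step: R->6, L=4; D->plug->D->R->C->L->B->refl->A->L'->D->R'->E->plug->E
Char 4 ('D'): step: R->7, L=4; D->plug->D->R->C->L->B->refl->A->L'->D->R'->H->plug->H
Char 5 ('F'): step: R->0, L->5 (L advanced); F->plug->F->R->D->L->G->refl->E->L'->H->R'->E->plug->E
Final: ciphertext=HEEHE, RIGHT=0, LEFT=5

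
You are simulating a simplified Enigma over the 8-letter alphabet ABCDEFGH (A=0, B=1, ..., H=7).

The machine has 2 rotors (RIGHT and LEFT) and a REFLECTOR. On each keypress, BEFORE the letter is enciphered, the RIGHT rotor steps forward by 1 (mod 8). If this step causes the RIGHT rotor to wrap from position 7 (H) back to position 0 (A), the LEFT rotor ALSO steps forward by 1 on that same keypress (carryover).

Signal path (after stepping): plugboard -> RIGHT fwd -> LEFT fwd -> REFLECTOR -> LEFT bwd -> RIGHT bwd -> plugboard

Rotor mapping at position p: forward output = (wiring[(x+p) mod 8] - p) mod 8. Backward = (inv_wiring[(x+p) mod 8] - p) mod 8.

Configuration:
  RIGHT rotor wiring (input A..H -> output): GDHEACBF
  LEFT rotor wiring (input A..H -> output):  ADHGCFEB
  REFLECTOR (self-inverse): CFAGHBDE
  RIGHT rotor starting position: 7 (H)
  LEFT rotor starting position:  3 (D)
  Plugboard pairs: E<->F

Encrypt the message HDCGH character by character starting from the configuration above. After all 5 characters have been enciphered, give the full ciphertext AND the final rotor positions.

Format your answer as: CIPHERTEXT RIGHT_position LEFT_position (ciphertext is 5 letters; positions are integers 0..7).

Char 1 ('H'): step: R->0, L->4 (L advanced); H->plug->H->R->F->L->H->refl->E->L'->E->R'->D->plug->D
Char 2 ('D'): step: R->1, L=4; D->plug->D->R->H->L->C->refl->A->L'->C->R'->A->plug->A
Char 3 ('C'): step: R->2, L=4; C->plug->C->R->G->L->D->refl->G->L'->A->R'->D->plug->D
Char 4 ('G'): step: R->3, L=4; G->plug->G->R->A->L->G->refl->D->L'->G->R'->D->plug->D
Char 5 ('H'): step: R->4, L=4; H->plug->H->R->A->L->G->refl->D->L'->G->R'->B->plug->B
Final: ciphertext=DADDB, RIGHT=4, LEFT=4

Answer: DADDB 4 4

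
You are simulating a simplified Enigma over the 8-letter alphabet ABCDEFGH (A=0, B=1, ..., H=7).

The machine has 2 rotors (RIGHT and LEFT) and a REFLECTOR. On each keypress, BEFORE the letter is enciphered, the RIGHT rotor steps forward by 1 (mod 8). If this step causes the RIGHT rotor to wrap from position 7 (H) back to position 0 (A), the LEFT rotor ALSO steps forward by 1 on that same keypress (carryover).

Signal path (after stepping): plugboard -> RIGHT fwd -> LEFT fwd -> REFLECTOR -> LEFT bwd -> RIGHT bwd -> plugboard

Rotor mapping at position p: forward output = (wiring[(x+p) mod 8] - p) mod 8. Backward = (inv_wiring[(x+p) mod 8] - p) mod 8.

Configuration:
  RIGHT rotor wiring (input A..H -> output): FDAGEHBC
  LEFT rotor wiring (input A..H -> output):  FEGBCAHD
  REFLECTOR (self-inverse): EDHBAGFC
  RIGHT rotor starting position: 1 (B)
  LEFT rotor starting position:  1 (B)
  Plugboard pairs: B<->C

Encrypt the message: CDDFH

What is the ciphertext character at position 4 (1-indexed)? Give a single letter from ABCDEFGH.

Char 1 ('C'): step: R->2, L=1; C->plug->B->R->E->L->H->refl->C->L'->G->R'->A->plug->A
Char 2 ('D'): step: R->3, L=1; D->plug->D->R->G->L->C->refl->H->L'->E->R'->C->plug->B
Char 3 ('D'): step: R->4, L=1; D->plug->D->R->G->L->C->refl->H->L'->E->R'->G->plug->G
Char 4 ('F'): step: R->5, L=1; F->plug->F->R->D->L->B->refl->D->L'->A->R'->D->plug->D

D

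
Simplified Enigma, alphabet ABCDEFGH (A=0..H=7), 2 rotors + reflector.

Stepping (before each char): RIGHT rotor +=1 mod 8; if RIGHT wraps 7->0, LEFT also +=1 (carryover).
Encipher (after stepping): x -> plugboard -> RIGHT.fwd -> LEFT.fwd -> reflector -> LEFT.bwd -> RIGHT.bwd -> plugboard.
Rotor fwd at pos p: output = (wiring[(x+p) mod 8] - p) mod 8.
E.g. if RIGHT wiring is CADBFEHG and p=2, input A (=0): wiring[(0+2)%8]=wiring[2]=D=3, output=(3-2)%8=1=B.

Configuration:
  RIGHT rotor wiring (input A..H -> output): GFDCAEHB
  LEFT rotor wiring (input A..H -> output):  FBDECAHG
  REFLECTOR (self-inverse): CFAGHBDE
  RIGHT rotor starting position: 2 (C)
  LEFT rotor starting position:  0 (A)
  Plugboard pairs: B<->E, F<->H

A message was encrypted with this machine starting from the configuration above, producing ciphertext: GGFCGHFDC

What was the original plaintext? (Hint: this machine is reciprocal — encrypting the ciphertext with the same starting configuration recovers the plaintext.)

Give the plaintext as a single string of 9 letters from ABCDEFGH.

Answer: ABHADGEBF

Derivation:
Char 1 ('G'): step: R->3, L=0; G->plug->G->R->C->L->D->refl->G->L'->H->R'->A->plug->A
Char 2 ('G'): step: R->4, L=0; G->plug->G->R->H->L->G->refl->D->L'->C->R'->E->plug->B
Char 3 ('F'): step: R->5, L=0; F->plug->H->R->D->L->E->refl->H->L'->G->R'->F->plug->H
Char 4 ('C'): step: R->6, L=0; C->plug->C->R->A->L->F->refl->B->L'->B->R'->A->plug->A
Char 5 ('G'): step: R->7, L=0; G->plug->G->R->F->L->A->refl->C->L'->E->R'->D->plug->D
Char 6 ('H'): step: R->0, L->1 (L advanced); H->plug->F->R->E->L->H->refl->E->L'->H->R'->G->plug->G
Char 7 ('F'): step: R->1, L=1; F->plug->H->R->F->L->G->refl->D->L'->C->R'->B->plug->E
Char 8 ('D'): step: R->2, L=1; D->plug->D->R->C->L->D->refl->G->L'->F->R'->E->plug->B
Char 9 ('C'): step: R->3, L=1; C->plug->C->R->B->L->C->refl->A->L'->A->R'->H->plug->F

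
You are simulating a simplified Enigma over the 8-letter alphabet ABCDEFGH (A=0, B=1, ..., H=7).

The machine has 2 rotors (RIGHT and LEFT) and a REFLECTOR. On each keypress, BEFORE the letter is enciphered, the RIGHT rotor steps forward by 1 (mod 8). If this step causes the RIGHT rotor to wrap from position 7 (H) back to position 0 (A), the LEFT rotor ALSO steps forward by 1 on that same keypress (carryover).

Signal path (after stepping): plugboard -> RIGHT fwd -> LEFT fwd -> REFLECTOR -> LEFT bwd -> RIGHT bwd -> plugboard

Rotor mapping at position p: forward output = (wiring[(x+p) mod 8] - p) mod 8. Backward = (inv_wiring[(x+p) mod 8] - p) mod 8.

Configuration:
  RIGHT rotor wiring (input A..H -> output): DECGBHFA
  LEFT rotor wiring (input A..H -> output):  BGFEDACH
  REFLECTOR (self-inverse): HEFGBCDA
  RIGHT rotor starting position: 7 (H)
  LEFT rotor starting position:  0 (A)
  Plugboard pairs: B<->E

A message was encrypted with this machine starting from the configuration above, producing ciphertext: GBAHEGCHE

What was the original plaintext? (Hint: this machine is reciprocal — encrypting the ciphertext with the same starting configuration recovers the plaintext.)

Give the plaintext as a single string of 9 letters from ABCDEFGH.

Char 1 ('G'): step: R->0, L->1 (L advanced); G->plug->G->R->F->L->B->refl->E->L'->B->R'->E->plug->B
Char 2 ('B'): step: R->1, L=1; B->plug->E->R->G->L->G->refl->D->L'->C->R'->H->plug->H
Char 3 ('A'): step: R->2, L=1; A->plug->A->R->A->L->F->refl->C->L'->D->R'->E->plug->B
Char 4 ('H'): step: R->3, L=1; H->plug->H->R->H->L->A->refl->H->L'->E->R'->C->plug->C
Char 5 ('E'): step: R->4, L=1; E->plug->B->R->D->L->C->refl->F->L'->A->R'->F->plug->F
Char 6 ('G'): step: R->5, L=1; G->plug->G->R->B->L->E->refl->B->L'->F->R'->F->plug->F
Char 7 ('C'): step: R->6, L=1; C->plug->C->R->F->L->B->refl->E->L'->B->R'->H->plug->H
Char 8 ('H'): step: R->7, L=1; H->plug->H->R->G->L->G->refl->D->L'->C->R'->F->plug->F
Char 9 ('E'): step: R->0, L->2 (L advanced); E->plug->B->R->E->L->A->refl->H->L'->G->R'->D->plug->D

Answer: BHBCFFHFD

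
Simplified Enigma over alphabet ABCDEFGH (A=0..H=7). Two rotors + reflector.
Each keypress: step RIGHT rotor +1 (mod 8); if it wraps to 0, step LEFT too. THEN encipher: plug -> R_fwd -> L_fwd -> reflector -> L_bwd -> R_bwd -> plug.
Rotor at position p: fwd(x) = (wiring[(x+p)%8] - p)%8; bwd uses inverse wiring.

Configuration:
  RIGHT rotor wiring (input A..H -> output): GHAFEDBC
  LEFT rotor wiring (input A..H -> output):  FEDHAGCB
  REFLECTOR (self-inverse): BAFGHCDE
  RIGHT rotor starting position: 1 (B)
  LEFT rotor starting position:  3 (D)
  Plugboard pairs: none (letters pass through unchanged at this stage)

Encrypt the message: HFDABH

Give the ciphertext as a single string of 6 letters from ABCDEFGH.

Answer: DCBHEG

Derivation:
Char 1 ('H'): step: R->2, L=3; H->plug->H->R->F->L->C->refl->F->L'->B->R'->D->plug->D
Char 2 ('F'): step: R->3, L=3; F->plug->F->R->D->L->H->refl->E->L'->A->R'->C->plug->C
Char 3 ('D'): step: R->4, L=3; D->plug->D->R->G->L->B->refl->A->L'->H->R'->B->plug->B
Char 4 ('A'): step: R->5, L=3; A->plug->A->R->G->L->B->refl->A->L'->H->R'->H->plug->H
Char 5 ('B'): step: R->6, L=3; B->plug->B->R->E->L->G->refl->D->L'->C->R'->E->plug->E
Char 6 ('H'): step: R->7, L=3; H->plug->H->R->C->L->D->refl->G->L'->E->R'->G->plug->G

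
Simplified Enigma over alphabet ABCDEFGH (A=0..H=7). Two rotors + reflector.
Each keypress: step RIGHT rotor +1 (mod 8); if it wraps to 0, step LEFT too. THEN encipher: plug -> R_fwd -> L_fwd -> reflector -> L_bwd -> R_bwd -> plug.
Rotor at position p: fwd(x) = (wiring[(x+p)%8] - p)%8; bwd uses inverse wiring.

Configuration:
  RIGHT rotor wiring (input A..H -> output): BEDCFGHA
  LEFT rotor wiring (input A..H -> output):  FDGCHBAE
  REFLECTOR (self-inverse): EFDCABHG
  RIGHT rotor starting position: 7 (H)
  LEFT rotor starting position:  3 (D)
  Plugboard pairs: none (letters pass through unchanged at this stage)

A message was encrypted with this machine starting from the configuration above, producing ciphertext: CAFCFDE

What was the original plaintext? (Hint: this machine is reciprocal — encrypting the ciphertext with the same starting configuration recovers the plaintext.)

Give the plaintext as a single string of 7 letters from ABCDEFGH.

Char 1 ('C'): step: R->0, L->4 (L advanced); C->plug->C->R->D->L->A->refl->E->L'->C->R'->D->plug->D
Char 2 ('A'): step: R->1, L=4; A->plug->A->R->D->L->A->refl->E->L'->C->R'->B->plug->B
Char 3 ('F'): step: R->2, L=4; F->plug->F->R->G->L->C->refl->D->L'->A->R'->B->plug->B
Char 4 ('C'): step: R->3, L=4; C->plug->C->R->D->L->A->refl->E->L'->C->R'->B->plug->B
Char 5 ('F'): step: R->4, L=4; F->plug->F->R->A->L->D->refl->C->L'->G->R'->H->plug->H
Char 6 ('D'): step: R->5, L=4; D->plug->D->R->E->L->B->refl->F->L'->B->R'->A->plug->A
Char 7 ('E'): step: R->6, L=4; E->plug->E->R->F->L->H->refl->G->L'->H->R'->G->plug->G

Answer: DBBBHAG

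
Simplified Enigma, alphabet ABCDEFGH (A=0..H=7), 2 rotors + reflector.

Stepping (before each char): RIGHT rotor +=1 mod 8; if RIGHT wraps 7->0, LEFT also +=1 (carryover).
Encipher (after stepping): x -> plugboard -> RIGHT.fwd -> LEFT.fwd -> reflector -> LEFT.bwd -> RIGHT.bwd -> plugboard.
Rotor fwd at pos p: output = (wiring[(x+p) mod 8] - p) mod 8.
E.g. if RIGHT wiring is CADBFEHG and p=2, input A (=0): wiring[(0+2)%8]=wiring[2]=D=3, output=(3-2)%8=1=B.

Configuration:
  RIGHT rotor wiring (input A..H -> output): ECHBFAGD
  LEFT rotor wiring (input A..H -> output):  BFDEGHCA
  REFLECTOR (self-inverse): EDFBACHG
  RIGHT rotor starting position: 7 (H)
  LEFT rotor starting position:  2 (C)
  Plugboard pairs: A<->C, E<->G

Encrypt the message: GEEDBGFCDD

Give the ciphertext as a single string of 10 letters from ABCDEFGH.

Answer: HGBAFCBFGA

Derivation:
Char 1 ('G'): step: R->0, L->3 (L advanced); G->plug->E->R->F->L->G->refl->H->L'->D->R'->H->plug->H
Char 2 ('E'): step: R->1, L=3; E->plug->G->R->C->L->E->refl->A->L'->H->R'->E->plug->G
Char 3 ('E'): step: R->2, L=3; E->plug->G->R->C->L->E->refl->A->L'->H->R'->B->plug->B
Char 4 ('D'): step: R->3, L=3; D->plug->D->R->D->L->H->refl->G->L'->F->R'->C->plug->A
Char 5 ('B'): step: R->4, L=3; B->plug->B->R->E->L->F->refl->C->L'->G->R'->F->plug->F
Char 6 ('G'): step: R->5, L=3; G->plug->E->R->F->L->G->refl->H->L'->D->R'->A->plug->C
Char 7 ('F'): step: R->6, L=3; F->plug->F->R->D->L->H->refl->G->L'->F->R'->B->plug->B
Char 8 ('C'): step: R->7, L=3; C->plug->A->R->E->L->F->refl->C->L'->G->R'->F->plug->F
Char 9 ('D'): step: R->0, L->4 (L advanced); D->plug->D->R->B->L->D->refl->B->L'->F->R'->E->plug->G
Char 10 ('D'): step: R->1, L=4; D->plug->D->R->E->L->F->refl->C->L'->A->R'->C->plug->A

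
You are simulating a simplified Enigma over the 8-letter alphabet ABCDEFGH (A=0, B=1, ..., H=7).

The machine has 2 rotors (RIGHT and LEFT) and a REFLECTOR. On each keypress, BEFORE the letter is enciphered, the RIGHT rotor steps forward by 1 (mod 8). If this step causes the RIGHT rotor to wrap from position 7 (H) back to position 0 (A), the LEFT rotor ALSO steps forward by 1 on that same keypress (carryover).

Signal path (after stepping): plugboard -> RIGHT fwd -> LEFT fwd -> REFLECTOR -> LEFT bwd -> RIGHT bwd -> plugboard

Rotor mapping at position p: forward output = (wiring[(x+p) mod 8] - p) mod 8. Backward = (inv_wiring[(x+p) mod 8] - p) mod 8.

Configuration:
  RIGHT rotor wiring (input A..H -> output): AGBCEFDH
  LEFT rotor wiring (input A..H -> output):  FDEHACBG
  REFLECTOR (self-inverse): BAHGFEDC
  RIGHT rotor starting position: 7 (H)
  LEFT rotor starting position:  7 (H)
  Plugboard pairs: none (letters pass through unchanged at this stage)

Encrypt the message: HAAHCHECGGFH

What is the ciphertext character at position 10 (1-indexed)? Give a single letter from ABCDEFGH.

Char 1 ('H'): step: R->0, L->0 (L advanced); H->plug->H->R->H->L->G->refl->D->L'->B->R'->C->plug->C
Char 2 ('A'): step: R->1, L=0; A->plug->A->R->F->L->C->refl->H->L'->D->R'->D->plug->D
Char 3 ('A'): step: R->2, L=0; A->plug->A->R->H->L->G->refl->D->L'->B->R'->E->plug->E
Char 4 ('H'): step: R->3, L=0; H->plug->H->R->G->L->B->refl->A->L'->E->R'->E->plug->E
Char 5 ('C'): step: R->4, L=0; C->plug->C->R->H->L->G->refl->D->L'->B->R'->B->plug->B
Char 6 ('H'): step: R->5, L=0; H->plug->H->R->H->L->G->refl->D->L'->B->R'->E->plug->E
Char 7 ('E'): step: R->6, L=0; E->plug->E->R->D->L->H->refl->C->L'->F->R'->A->plug->A
Char 8 ('C'): step: R->7, L=0; C->plug->C->R->H->L->G->refl->D->L'->B->R'->B->plug->B
Char 9 ('G'): step: R->0, L->1 (L advanced); G->plug->G->R->D->L->H->refl->C->L'->A->R'->A->plug->A
Char 10 ('G'): step: R->1, L=1; G->plug->G->R->G->L->F->refl->E->L'->H->R'->H->plug->H

H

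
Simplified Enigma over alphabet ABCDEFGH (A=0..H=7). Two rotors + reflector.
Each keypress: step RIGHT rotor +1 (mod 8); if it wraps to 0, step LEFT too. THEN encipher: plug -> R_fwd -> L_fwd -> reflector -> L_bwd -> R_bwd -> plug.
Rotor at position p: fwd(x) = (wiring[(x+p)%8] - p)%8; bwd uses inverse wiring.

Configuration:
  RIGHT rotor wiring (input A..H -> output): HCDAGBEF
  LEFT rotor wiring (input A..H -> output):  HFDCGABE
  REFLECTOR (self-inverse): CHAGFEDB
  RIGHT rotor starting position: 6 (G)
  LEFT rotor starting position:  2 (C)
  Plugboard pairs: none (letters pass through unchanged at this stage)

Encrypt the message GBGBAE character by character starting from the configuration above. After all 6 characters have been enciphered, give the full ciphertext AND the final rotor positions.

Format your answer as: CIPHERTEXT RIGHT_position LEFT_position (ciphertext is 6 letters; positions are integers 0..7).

Char 1 ('G'): step: R->7, L=2; G->plug->G->R->C->L->E->refl->F->L'->G->R'->A->plug->A
Char 2 ('B'): step: R->0, L->3 (L advanced); B->plug->B->R->C->L->F->refl->E->L'->F->R'->H->plug->H
Char 3 ('G'): step: R->1, L=3; G->plug->G->R->E->L->B->refl->H->L'->A->R'->E->plug->E
Char 4 ('B'): step: R->2, L=3; B->plug->B->R->G->L->C->refl->A->L'->H->R'->D->plug->D
Char 5 ('A'): step: R->3, L=3; A->plug->A->R->F->L->E->refl->F->L'->C->R'->E->plug->E
Char 6 ('E'): step: R->4, L=3; E->plug->E->R->D->L->G->refl->D->L'->B->R'->D->plug->D
Final: ciphertext=AHEDED, RIGHT=4, LEFT=3

Answer: AHEDED 4 3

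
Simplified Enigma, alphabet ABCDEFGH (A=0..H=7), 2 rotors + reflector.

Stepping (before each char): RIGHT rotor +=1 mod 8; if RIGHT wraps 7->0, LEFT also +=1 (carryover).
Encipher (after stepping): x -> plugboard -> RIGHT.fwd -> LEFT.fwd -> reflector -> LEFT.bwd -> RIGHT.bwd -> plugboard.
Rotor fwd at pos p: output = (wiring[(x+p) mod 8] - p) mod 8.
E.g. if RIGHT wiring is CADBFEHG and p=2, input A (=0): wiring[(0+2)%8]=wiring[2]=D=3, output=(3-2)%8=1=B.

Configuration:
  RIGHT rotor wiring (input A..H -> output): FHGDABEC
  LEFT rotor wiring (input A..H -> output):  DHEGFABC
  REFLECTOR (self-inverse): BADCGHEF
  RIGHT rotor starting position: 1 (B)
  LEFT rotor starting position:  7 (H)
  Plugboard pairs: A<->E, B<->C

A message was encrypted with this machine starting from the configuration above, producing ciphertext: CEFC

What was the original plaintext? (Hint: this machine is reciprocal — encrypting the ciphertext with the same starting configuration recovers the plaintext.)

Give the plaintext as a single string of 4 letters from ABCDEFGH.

Answer: HAED

Derivation:
Char 1 ('C'): step: R->2, L=7; C->plug->B->R->B->L->E->refl->G->L'->F->R'->H->plug->H
Char 2 ('E'): step: R->3, L=7; E->plug->A->R->A->L->D->refl->C->L'->H->R'->E->plug->A
Char 3 ('F'): step: R->4, L=7; F->plug->F->R->D->L->F->refl->H->L'->E->R'->A->plug->E
Char 4 ('C'): step: R->5, L=7; C->plug->B->R->H->L->C->refl->D->L'->A->R'->D->plug->D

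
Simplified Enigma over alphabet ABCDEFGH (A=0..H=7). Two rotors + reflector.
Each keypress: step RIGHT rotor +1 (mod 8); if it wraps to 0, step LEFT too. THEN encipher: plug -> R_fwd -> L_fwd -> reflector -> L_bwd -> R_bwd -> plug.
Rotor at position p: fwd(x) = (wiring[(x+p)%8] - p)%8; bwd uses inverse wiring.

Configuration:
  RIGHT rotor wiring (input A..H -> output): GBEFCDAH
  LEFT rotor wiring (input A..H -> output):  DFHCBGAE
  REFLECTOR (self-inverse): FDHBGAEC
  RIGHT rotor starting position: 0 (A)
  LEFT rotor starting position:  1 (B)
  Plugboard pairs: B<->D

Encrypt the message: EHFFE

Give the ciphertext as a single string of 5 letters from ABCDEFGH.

Answer: GFEDD

Derivation:
Char 1 ('E'): step: R->1, L=1; E->plug->E->R->C->L->B->refl->D->L'->G->R'->G->plug->G
Char 2 ('H'): step: R->2, L=1; H->plug->H->R->H->L->C->refl->H->L'->F->R'->F->plug->F
Char 3 ('F'): step: R->3, L=1; F->plug->F->R->D->L->A->refl->F->L'->E->R'->E->plug->E
Char 4 ('F'): step: R->4, L=1; F->plug->F->R->F->L->H->refl->C->L'->H->R'->B->plug->D
Char 5 ('E'): step: R->5, L=1; E->plug->E->R->E->L->F->refl->A->L'->D->R'->B->plug->D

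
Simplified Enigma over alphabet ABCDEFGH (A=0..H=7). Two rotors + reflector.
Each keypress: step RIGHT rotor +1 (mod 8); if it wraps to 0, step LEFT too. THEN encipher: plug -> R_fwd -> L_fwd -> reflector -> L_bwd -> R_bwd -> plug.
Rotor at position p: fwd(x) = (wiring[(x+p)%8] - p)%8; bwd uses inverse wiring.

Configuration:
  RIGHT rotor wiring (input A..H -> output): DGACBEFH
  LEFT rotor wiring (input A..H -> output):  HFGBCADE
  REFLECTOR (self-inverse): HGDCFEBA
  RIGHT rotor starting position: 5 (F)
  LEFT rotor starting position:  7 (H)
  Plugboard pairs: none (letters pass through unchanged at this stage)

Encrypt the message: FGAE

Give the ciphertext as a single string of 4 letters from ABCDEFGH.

Char 1 ('F'): step: R->6, L=7; F->plug->F->R->E->L->C->refl->D->L'->F->R'->C->plug->C
Char 2 ('G'): step: R->7, L=7; G->plug->G->R->F->L->D->refl->C->L'->E->R'->B->plug->B
Char 3 ('A'): step: R->0, L->0 (L advanced); A->plug->A->R->D->L->B->refl->G->L'->C->R'->D->plug->D
Char 4 ('E'): step: R->1, L=0; E->plug->E->R->D->L->B->refl->G->L'->C->R'->H->plug->H

Answer: CBDH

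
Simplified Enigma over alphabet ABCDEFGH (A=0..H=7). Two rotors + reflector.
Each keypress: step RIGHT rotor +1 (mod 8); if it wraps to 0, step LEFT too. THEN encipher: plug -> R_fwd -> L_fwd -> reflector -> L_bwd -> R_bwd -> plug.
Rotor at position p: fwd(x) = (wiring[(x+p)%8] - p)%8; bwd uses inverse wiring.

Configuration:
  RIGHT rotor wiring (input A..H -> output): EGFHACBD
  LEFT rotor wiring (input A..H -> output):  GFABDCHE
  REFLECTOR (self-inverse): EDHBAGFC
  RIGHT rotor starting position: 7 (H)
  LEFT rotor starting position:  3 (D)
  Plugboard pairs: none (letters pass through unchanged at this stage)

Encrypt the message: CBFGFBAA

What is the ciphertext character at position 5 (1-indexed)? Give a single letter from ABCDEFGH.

Char 1 ('C'): step: R->0, L->4 (L advanced); C->plug->C->R->F->L->B->refl->D->L'->C->R'->F->plug->F
Char 2 ('B'): step: R->1, L=4; B->plug->B->R->E->L->C->refl->H->L'->A->R'->F->plug->F
Char 3 ('F'): step: R->2, L=4; F->plug->F->R->B->L->G->refl->F->L'->H->R'->E->plug->E
Char 4 ('G'): step: R->3, L=4; G->plug->G->R->D->L->A->refl->E->L'->G->R'->D->plug->D
Char 5 ('F'): step: R->4, L=4; F->plug->F->R->C->L->D->refl->B->L'->F->R'->C->plug->C

C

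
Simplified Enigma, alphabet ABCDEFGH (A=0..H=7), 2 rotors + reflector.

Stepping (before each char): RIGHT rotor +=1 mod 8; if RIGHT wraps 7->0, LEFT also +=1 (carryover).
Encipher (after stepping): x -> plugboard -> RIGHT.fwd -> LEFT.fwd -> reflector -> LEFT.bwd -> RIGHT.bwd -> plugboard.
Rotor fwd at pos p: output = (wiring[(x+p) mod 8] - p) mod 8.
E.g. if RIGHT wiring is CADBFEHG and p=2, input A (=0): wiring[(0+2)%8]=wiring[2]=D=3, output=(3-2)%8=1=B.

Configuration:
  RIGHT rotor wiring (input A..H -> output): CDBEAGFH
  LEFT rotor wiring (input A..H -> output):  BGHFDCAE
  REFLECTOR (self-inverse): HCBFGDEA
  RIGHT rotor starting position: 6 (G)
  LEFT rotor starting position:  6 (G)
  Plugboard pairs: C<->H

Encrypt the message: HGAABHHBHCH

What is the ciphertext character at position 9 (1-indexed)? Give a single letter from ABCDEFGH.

Char 1 ('H'): step: R->7, L=6; H->plug->C->R->E->L->B->refl->C->L'->A->R'->A->plug->A
Char 2 ('G'): step: R->0, L->7 (L advanced); G->plug->G->R->F->L->E->refl->G->L'->E->R'->D->plug->D
Char 3 ('A'): step: R->1, L=7; A->plug->A->R->C->L->H->refl->A->L'->D->R'->C->plug->H
Char 4 ('A'): step: R->2, L=7; A->plug->A->R->H->L->B->refl->C->L'->B->R'->H->plug->C
Char 5 ('B'): step: R->3, L=7; B->plug->B->R->F->L->E->refl->G->L'->E->R'->E->plug->E
Char 6 ('H'): step: R->4, L=7; H->plug->C->R->B->L->C->refl->B->L'->H->R'->F->plug->F
Char 7 ('H'): step: R->5, L=7; H->plug->C->R->C->L->H->refl->A->L'->D->R'->H->plug->C
Char 8 ('B'): step: R->6, L=7; B->plug->B->R->B->L->C->refl->B->L'->H->R'->A->plug->A
Char 9 ('H'): step: R->7, L=7; H->plug->C->R->E->L->G->refl->E->L'->F->R'->E->plug->E

E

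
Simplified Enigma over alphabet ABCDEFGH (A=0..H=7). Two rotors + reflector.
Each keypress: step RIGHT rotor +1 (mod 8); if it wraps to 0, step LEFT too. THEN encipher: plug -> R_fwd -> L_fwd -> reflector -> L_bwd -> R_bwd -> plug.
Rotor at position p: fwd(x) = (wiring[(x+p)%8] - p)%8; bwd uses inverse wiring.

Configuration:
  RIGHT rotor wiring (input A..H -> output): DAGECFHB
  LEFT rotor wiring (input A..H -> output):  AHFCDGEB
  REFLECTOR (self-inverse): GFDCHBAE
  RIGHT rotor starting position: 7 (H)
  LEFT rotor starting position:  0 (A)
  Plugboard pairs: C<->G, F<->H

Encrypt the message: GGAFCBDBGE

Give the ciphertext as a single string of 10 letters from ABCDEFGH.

Char 1 ('G'): step: R->0, L->1 (L advanced); G->plug->C->R->G->L->A->refl->G->L'->A->R'->B->plug->B
Char 2 ('G'): step: R->1, L=1; G->plug->C->R->D->L->C->refl->D->L'->F->R'->B->plug->B
Char 3 ('A'): step: R->2, L=1; A->plug->A->R->E->L->F->refl->B->L'->C->R'->B->plug->B
Char 4 ('F'): step: R->3, L=1; F->plug->H->R->D->L->C->refl->D->L'->F->R'->G->plug->C
Char 5 ('C'): step: R->4, L=1; C->plug->G->R->C->L->B->refl->F->L'->E->R'->F->plug->H
Char 6 ('B'): step: R->5, L=1; B->plug->B->R->C->L->B->refl->F->L'->E->R'->C->plug->G
Char 7 ('D'): step: R->6, L=1; D->plug->D->R->C->L->B->refl->F->L'->E->R'->G->plug->C
Char 8 ('B'): step: R->7, L=1; B->plug->B->R->E->L->F->refl->B->L'->C->R'->A->plug->A
Char 9 ('G'): step: R->0, L->2 (L advanced); G->plug->C->R->G->L->G->refl->A->L'->B->R'->H->plug->F
Char 10 ('E'): step: R->1, L=2; E->plug->E->R->E->L->C->refl->D->L'->A->R'->G->plug->C

Answer: BBBCHGCAFC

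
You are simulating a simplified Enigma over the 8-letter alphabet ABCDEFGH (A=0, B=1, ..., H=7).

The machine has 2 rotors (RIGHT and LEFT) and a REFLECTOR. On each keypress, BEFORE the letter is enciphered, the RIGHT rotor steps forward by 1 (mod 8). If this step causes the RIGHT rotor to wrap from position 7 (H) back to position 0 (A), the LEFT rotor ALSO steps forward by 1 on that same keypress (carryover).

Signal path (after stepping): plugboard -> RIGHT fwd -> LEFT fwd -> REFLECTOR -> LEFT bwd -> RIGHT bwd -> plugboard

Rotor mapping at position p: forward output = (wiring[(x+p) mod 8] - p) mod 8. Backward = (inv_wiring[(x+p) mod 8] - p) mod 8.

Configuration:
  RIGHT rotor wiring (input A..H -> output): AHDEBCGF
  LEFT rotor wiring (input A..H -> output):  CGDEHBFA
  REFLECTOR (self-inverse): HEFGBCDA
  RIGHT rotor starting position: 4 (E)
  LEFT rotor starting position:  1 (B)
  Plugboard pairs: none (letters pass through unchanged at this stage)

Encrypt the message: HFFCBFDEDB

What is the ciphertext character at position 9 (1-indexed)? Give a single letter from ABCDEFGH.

Char 1 ('H'): step: R->5, L=1; H->plug->H->R->E->L->A->refl->H->L'->G->R'->F->plug->F
Char 2 ('F'): step: R->6, L=1; F->plug->F->R->G->L->H->refl->A->L'->E->R'->H->plug->H
Char 3 ('F'): step: R->7, L=1; F->plug->F->R->C->L->D->refl->G->L'->D->R'->G->plug->G
Char 4 ('C'): step: R->0, L->2 (L advanced); C->plug->C->R->D->L->H->refl->A->L'->G->R'->G->plug->G
Char 5 ('B'): step: R->1, L=2; B->plug->B->R->C->L->F->refl->C->L'->B->R'->E->plug->E
Char 6 ('F'): step: R->2, L=2; F->plug->F->R->D->L->H->refl->A->L'->G->R'->G->plug->G
Char 7 ('D'): step: R->3, L=2; D->plug->D->R->D->L->H->refl->A->L'->G->R'->B->plug->B
Char 8 ('E'): step: R->4, L=2; E->plug->E->R->E->L->D->refl->G->L'->F->R'->A->plug->A
Char 9 ('D'): step: R->5, L=2; D->plug->D->R->D->L->H->refl->A->L'->G->R'->F->plug->F

F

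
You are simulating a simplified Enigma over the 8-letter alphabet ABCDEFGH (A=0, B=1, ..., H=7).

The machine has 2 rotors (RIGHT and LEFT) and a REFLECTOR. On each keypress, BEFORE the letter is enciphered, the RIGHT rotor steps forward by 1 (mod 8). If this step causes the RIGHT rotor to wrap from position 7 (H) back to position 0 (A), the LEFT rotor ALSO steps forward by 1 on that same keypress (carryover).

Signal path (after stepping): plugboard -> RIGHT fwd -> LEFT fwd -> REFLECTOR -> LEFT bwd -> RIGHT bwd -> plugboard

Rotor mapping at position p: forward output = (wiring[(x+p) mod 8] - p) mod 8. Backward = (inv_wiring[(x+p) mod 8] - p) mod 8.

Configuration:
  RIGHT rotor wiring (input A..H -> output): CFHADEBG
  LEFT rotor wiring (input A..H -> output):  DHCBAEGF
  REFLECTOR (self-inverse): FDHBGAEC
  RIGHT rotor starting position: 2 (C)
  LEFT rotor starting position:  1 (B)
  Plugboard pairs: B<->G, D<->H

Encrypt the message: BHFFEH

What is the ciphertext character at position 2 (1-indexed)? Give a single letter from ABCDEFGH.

Char 1 ('B'): step: R->3, L=1; B->plug->G->R->C->L->A->refl->F->L'->F->R'->A->plug->A
Char 2 ('H'): step: R->4, L=1; H->plug->D->R->C->L->A->refl->F->L'->F->R'->C->plug->C

C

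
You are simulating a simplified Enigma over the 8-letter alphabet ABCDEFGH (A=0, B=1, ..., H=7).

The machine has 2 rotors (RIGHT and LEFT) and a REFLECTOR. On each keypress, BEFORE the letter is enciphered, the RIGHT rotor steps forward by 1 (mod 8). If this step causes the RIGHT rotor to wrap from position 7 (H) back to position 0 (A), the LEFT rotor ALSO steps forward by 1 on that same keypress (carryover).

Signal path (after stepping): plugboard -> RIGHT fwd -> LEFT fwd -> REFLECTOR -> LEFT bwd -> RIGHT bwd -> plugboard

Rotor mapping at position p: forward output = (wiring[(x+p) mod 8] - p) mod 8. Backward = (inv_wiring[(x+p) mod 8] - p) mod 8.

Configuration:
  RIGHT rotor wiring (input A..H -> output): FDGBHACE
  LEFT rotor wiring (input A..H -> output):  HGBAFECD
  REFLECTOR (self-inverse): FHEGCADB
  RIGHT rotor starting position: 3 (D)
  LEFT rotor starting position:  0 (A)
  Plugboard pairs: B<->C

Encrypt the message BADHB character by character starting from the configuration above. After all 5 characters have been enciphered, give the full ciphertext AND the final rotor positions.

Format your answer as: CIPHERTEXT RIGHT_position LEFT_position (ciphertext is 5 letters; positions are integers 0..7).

Answer: HGCBC 0 1

Derivation:
Char 1 ('B'): step: R->4, L=0; B->plug->C->R->G->L->C->refl->E->L'->F->R'->H->plug->H
Char 2 ('A'): step: R->5, L=0; A->plug->A->R->D->L->A->refl->F->L'->E->R'->G->plug->G
Char 3 ('D'): step: R->6, L=0; D->plug->D->R->F->L->E->refl->C->L'->G->R'->B->plug->C
Char 4 ('H'): step: R->7, L=0; H->plug->H->R->D->L->A->refl->F->L'->E->R'->C->plug->B
Char 5 ('B'): step: R->0, L->1 (L advanced); B->plug->C->R->G->L->C->refl->E->L'->D->R'->B->plug->C
Final: ciphertext=HGCBC, RIGHT=0, LEFT=1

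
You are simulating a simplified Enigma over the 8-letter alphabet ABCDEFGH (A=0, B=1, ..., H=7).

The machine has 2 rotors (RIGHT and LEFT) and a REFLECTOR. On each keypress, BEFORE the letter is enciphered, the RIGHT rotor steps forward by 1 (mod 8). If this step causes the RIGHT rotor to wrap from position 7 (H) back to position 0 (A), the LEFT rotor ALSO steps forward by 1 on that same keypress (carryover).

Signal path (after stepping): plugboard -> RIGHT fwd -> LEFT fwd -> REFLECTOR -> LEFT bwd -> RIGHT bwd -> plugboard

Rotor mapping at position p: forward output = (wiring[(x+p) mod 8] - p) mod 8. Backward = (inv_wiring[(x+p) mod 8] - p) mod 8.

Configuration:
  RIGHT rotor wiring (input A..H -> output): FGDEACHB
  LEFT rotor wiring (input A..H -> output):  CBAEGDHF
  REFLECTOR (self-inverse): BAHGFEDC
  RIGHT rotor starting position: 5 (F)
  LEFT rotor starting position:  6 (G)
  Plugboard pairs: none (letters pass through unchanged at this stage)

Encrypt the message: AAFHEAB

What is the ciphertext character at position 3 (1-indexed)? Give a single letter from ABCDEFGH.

Char 1 ('A'): step: R->6, L=6; A->plug->A->R->B->L->H->refl->C->L'->E->R'->H->plug->H
Char 2 ('A'): step: R->7, L=6; A->plug->A->R->C->L->E->refl->F->L'->H->R'->C->plug->C
Char 3 ('F'): step: R->0, L->7 (L advanced); F->plug->F->R->C->L->C->refl->H->L'->F->R'->A->plug->A

A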